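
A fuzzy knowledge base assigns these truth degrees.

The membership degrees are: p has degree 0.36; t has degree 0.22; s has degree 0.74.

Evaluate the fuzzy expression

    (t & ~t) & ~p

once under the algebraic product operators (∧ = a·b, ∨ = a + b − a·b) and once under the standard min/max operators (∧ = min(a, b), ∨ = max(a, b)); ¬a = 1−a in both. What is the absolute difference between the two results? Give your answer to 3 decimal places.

Under algebraic product:
  ~t = 1 − 0.2200 = 0.7800
  t & ~t = a·b on (0.2200, 0.7800) = 0.1716
  ~p = 1 − 0.3600 = 0.6400
  (t & ~t) & ~p = a·b on (0.1716, 0.6400) = 0.1098
  → value = 0.1098
Under standard min/max:
  ~t = 1 − 0.22 = 0.78
  t & ~t = min(a, b) on (0.22, 0.78) = 0.22
  ~p = 1 − 0.36 = 0.64
  (t & ~t) & ~p = min(a, b) on (0.22, 0.64) = 0.22
  → value = 0.2200
|0.1098 − 0.2200| = 0.110

0.110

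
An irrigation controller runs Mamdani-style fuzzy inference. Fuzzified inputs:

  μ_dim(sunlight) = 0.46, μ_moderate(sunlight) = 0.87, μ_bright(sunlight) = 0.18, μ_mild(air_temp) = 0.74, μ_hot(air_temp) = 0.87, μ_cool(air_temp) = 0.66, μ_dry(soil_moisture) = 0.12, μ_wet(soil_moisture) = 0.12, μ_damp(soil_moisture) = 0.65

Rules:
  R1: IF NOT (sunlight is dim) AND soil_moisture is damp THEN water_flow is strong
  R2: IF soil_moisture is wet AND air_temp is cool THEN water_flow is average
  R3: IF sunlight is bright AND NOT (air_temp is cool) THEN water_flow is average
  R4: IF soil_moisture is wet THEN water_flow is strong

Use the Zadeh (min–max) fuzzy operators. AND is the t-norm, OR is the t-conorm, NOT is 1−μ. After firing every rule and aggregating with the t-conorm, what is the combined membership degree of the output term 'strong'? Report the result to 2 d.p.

0.54

R1: ¬dim=1−0.46=0.54, damp=0.65; AND[min(a, b)] → w = 0.54
R2: wet=0.12, cool=0.66; AND[min(a, b)] → w = 0.12
R3: bright=0.18, ¬cool=1−0.66=0.34; AND[min(a, b)] → w = 0.18
R4: wet=0.12 → w = 0.12
Rules with consequent 'strong': {R1, R4} → strengths 0.54, 0.12
Aggregate via t-conorm [max(a, b)]: 0.54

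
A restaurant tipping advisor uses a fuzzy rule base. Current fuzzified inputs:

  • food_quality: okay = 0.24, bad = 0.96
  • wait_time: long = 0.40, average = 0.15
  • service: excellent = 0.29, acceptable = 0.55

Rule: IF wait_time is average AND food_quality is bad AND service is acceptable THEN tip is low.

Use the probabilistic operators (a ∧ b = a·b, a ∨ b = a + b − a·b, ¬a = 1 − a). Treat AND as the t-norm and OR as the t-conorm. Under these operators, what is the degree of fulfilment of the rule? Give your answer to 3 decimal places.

0.079

firing strength: average=0.15, bad=0.96, acceptable=0.55; AND[a·b] → w = 0.0792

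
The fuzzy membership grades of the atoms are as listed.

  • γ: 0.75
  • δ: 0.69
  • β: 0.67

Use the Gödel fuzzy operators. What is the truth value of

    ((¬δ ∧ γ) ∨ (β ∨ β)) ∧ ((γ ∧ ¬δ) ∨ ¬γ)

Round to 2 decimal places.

0.31

¬δ = 1 − 0.69 = 0.31
¬δ ∧ γ = min(a, b) on (0.31, 0.75) = 0.31
β ∨ β = max(a, b) on (0.67, 0.67) = 0.67
(¬δ ∧ γ) ∨ (β ∨ β) = max(a, b) on (0.31, 0.67) = 0.67
¬δ = 1 − 0.69 = 0.31
γ ∧ ¬δ = min(a, b) on (0.75, 0.31) = 0.31
¬γ = 1 − 0.75 = 0.25
(γ ∧ ¬δ) ∨ ¬γ = max(a, b) on (0.31, 0.25) = 0.31
((¬δ ∧ γ) ∨ (β ∨ β)) ∧ ((γ ∧ ¬δ) ∨ ¬γ) = min(a, b) on (0.67, 0.31) = 0.31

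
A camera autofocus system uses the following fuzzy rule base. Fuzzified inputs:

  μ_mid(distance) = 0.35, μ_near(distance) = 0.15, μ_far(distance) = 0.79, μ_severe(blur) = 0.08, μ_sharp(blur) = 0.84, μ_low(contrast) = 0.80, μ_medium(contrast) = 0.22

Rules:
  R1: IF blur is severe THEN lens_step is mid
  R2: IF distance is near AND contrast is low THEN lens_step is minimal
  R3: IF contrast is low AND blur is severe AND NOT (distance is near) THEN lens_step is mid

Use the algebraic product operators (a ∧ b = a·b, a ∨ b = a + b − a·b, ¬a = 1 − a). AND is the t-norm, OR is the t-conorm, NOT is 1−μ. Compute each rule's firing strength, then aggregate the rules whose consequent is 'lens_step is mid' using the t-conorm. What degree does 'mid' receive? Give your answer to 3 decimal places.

0.130

R1: severe=0.08 → w = 0.0800
R2: near=0.15, low=0.80; AND[a·b] → w = 0.1200
R3: low=0.80, severe=0.08, ¬near=1−0.15=0.85; AND[a·b] → w = 0.0544
Rules with consequent 'mid': {R1, R3} → strengths 0.0800, 0.0544
Aggregate via t-conorm [a + b − a·b]: 0.1300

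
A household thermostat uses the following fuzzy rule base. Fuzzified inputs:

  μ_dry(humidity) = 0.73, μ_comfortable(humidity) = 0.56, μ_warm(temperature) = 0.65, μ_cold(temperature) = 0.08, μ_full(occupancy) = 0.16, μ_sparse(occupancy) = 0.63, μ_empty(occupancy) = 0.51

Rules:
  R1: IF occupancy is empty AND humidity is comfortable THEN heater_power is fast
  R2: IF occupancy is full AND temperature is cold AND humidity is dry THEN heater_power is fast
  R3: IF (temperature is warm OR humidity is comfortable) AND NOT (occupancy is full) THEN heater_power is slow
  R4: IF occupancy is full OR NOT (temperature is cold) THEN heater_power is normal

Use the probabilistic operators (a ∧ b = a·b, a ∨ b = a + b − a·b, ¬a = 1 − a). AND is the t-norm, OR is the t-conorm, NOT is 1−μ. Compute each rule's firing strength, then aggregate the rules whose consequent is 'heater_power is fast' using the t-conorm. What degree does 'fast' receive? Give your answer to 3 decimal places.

0.292

R1: empty=0.51, comfortable=0.56; AND[a·b] → w = 0.2856
R2: full=0.16, cold=0.08, dry=0.73; AND[a·b] → w = 0.0093
R3: (warm=0.65 OR comfortable=0.56) = 0.8460; AND[a·b] with ¬full=1−0.16=0.84 → w = 0.7106
R4: full=0.16, ¬cold=1−0.08=0.92; OR[a + b − a·b] → w = 0.9328
Rules with consequent 'fast': {R1, R2} → strengths 0.2856, 0.0093
Aggregate via t-conorm [a + b − a·b]: 0.2923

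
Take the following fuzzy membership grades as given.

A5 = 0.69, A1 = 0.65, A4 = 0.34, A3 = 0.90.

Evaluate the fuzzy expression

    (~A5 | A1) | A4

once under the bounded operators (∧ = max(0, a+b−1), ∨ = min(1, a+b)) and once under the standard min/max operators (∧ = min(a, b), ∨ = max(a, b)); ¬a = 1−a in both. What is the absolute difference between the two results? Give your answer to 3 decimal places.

Under bounded:
  ~A5 = 1 − 0.69 = 0.31
  ~A5 | A1 = min(1, a+b) on (0.31, 0.65) = 0.96
  (~A5 | A1) | A4 = min(1, a+b) on (0.96, 0.34) = 1.00
  → value = 1.0000
Under standard min/max:
  ~A5 = 1 − 0.69 = 0.31
  ~A5 | A1 = max(a, b) on (0.31, 0.65) = 0.65
  (~A5 | A1) | A4 = max(a, b) on (0.65, 0.34) = 0.65
  → value = 0.6500
|1.0000 − 0.6500| = 0.350

0.350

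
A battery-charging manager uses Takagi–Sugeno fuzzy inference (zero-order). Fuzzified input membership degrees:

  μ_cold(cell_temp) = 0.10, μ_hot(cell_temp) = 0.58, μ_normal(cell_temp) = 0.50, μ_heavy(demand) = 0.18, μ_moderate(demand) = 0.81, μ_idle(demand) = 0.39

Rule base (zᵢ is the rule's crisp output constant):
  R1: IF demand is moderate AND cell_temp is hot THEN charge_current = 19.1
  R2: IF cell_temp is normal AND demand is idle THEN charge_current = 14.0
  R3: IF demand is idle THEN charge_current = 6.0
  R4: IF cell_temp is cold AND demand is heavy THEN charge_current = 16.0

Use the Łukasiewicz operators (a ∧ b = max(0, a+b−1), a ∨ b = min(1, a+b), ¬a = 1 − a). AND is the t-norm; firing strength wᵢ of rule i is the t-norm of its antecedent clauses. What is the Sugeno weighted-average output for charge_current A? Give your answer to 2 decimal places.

12.55

R1 (z=19.1): moderate=0.81, hot=0.58; AND[max(0, a+b−1)] → w = 0.39
R2 (z=14.0): normal=0.50, idle=0.39; AND[max(0, a+b−1)] → w = 0.00
R3 (z=6.0): idle=0.39 → w = 0.39
R4 (z=16.0): cold=0.10, heavy=0.18; AND[max(0, a+b−1)] → w = 0.00
Weighted average = (0.39·19.1 + 0.00·14.0 + 0.39·6.0 + 0.00·16.0) / (0.39 + 0.00 + 0.39 + 0.00)
  = 9.7890 / 0.7800 = 12.55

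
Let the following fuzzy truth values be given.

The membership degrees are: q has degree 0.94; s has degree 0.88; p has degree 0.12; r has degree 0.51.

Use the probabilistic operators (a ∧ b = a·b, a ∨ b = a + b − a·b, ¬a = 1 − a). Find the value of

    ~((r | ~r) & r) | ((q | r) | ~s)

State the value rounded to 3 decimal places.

0.990

~r = 1 − 0.5100 = 0.4900
r | ~r = a + b − a·b on (0.5100, 0.4900) = 0.7501
(r | ~r) & r = a·b on (0.7501, 0.5100) = 0.3826
~((r | ~r) & r) = 1 − 0.3826 = 0.6174
q | r = a + b − a·b on (0.9400, 0.5100) = 0.9706
~s = 1 − 0.8800 = 0.1200
(q | r) | ~s = a + b − a·b on (0.9706, 0.1200) = 0.9741
~((r | ~r) & r) | ((q | r) | ~s) = a + b − a·b on (0.6174, 0.9741) = 0.9901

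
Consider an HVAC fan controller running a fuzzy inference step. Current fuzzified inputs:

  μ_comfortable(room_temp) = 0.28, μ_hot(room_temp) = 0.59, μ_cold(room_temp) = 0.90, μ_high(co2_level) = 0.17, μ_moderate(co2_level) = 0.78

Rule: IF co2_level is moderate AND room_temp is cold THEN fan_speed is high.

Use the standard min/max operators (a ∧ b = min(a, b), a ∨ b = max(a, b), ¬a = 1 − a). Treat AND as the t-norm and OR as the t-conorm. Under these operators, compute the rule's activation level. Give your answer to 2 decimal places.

0.78

firing strength: moderate=0.78, cold=0.90; AND[min(a, b)] → w = 0.78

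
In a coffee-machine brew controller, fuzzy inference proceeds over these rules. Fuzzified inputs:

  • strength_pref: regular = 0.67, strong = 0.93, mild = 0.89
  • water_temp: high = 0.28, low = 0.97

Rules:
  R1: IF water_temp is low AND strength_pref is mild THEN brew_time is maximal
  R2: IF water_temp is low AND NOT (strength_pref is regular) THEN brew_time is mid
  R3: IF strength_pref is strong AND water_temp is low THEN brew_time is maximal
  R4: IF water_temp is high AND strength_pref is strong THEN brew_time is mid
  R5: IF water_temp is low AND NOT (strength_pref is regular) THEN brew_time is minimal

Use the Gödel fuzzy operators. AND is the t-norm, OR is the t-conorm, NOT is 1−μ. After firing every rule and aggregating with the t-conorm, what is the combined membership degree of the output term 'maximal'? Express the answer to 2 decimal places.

R1: low=0.97, mild=0.89; AND[min(a, b)] → w = 0.89
R2: low=0.97, ¬regular=1−0.67=0.33; AND[min(a, b)] → w = 0.33
R3: strong=0.93, low=0.97; AND[min(a, b)] → w = 0.93
R4: high=0.28, strong=0.93; AND[min(a, b)] → w = 0.28
R5: low=0.97, ¬regular=1−0.67=0.33; AND[min(a, b)] → w = 0.33
Rules with consequent 'maximal': {R1, R3} → strengths 0.89, 0.93
Aggregate via t-conorm [max(a, b)]: 0.93

0.93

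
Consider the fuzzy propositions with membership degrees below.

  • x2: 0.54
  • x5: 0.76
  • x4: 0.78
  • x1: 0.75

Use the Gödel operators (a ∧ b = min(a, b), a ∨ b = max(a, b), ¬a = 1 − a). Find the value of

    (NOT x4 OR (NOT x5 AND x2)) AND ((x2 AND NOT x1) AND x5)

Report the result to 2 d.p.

NOT x4 = 1 − 0.78 = 0.22
NOT x5 = 1 − 0.76 = 0.24
NOT x5 AND x2 = min(a, b) on (0.24, 0.54) = 0.24
NOT x4 OR (NOT x5 AND x2) = max(a, b) on (0.22, 0.24) = 0.24
NOT x1 = 1 − 0.75 = 0.25
x2 AND NOT x1 = min(a, b) on (0.54, 0.25) = 0.25
(x2 AND NOT x1) AND x5 = min(a, b) on (0.25, 0.76) = 0.25
(NOT x4 OR (NOT x5 AND x2)) AND ((x2 AND NOT x1) AND x5) = min(a, b) on (0.24, 0.25) = 0.24

0.24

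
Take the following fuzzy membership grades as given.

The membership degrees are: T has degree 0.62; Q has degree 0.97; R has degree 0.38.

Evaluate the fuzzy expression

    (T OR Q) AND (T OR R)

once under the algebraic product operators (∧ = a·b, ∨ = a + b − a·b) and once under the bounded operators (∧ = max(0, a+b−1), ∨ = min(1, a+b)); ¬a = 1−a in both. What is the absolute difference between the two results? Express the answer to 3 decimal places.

0.244

Under algebraic product:
  T OR Q = a + b − a·b on (0.6200, 0.9700) = 0.9886
  T OR R = a + b − a·b on (0.6200, 0.3800) = 0.7644
  (T OR Q) AND (T OR R) = a·b on (0.9886, 0.7644) = 0.7557
  → value = 0.7557
Under bounded:
  T OR Q = min(1, a+b) on (0.62, 0.97) = 1.00
  T OR R = min(1, a+b) on (0.62, 0.38) = 1.00
  (T OR Q) AND (T OR R) = max(0, a+b−1) on (1.00, 1.00) = 1.00
  → value = 1.0000
|0.7557 − 1.0000| = 0.244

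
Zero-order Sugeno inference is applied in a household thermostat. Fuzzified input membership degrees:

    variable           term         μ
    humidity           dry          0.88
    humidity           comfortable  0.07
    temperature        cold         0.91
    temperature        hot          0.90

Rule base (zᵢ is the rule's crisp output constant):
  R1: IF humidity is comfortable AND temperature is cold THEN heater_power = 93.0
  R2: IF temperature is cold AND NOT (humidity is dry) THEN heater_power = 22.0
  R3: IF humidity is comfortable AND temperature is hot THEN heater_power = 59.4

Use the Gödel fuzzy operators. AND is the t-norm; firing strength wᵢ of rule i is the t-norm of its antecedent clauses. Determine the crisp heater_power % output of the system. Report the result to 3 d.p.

R1 (z=93.0): comfortable=0.07, cold=0.91; AND[min(a, b)] → w = 0.07
R2 (z=22.0): cold=0.91, ¬dry=1−0.88=0.12; AND[min(a, b)] → w = 0.12
R3 (z=59.4): comfortable=0.07, hot=0.90; AND[min(a, b)] → w = 0.07
Weighted average = (0.07·93.0 + 0.12·22.0 + 0.07·59.4) / (0.07 + 0.12 + 0.07)
  = 13.3080 / 0.2600 = 51.185

51.185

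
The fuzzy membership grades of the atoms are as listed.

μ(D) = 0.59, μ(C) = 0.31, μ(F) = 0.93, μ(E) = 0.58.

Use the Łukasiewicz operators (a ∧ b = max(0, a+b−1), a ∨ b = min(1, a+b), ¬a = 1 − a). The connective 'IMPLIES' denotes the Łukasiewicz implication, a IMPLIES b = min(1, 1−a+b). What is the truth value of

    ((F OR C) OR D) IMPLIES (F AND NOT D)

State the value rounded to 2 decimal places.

0.34

F OR C = min(1, a+b) on (0.93, 0.31) = 1.00
(F OR C) OR D = min(1, a+b) on (1.00, 0.59) = 1.00
NOT D = 1 − 0.59 = 0.41
F AND NOT D = max(0, a+b−1) on (0.93, 0.41) = 0.34
((F OR C) OR D) IMPLIES (F AND NOT D)  [Łukasiewicz: min(1, 1−a+b)] with a=1.00, b=0.34 → 0.34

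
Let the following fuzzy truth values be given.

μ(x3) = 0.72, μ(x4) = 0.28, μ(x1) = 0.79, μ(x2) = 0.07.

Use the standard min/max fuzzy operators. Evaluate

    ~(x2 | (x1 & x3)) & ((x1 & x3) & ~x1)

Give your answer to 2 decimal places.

0.21

x1 & x3 = min(a, b) on (0.79, 0.72) = 0.72
x2 | (x1 & x3) = max(a, b) on (0.07, 0.72) = 0.72
~(x2 | (x1 & x3)) = 1 − 0.72 = 0.28
x1 & x3 = min(a, b) on (0.79, 0.72) = 0.72
~x1 = 1 − 0.79 = 0.21
(x1 & x3) & ~x1 = min(a, b) on (0.72, 0.21) = 0.21
~(x2 | (x1 & x3)) & ((x1 & x3) & ~x1) = min(a, b) on (0.28, 0.21) = 0.21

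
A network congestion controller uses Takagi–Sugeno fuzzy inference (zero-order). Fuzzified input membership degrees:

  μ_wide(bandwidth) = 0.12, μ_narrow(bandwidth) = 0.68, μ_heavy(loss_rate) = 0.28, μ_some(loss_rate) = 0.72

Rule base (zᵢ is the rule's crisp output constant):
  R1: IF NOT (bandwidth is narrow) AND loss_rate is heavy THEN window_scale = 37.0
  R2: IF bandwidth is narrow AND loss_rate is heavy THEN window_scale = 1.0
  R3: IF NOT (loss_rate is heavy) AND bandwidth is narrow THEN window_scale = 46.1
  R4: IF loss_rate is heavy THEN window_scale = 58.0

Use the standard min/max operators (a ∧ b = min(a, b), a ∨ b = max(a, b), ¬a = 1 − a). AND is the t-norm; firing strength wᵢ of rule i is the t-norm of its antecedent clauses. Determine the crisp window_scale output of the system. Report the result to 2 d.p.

38.31

R1 (z=37.0): ¬narrow=1−0.68=0.32, heavy=0.28; AND[min(a, b)] → w = 0.28
R2 (z=1.0): narrow=0.68, heavy=0.28; AND[min(a, b)] → w = 0.28
R3 (z=46.1): ¬heavy=1−0.28=0.72, narrow=0.68; AND[min(a, b)] → w = 0.68
R4 (z=58.0): heavy=0.28 → w = 0.28
Weighted average = (0.28·37.0 + 0.28·1.0 + 0.68·46.1 + 0.28·58.0) / (0.28 + 0.28 + 0.68 + 0.28)
  = 58.2280 / 1.5200 = 38.31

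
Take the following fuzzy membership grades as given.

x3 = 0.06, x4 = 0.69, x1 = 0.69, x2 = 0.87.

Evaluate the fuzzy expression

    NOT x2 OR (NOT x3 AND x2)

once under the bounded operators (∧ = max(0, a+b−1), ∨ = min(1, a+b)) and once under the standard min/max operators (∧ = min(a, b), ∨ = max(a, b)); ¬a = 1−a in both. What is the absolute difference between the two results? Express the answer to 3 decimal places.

Under bounded:
  NOT x2 = 1 − 0.87 = 0.13
  NOT x3 = 1 − 0.06 = 0.94
  NOT x3 AND x2 = max(0, a+b−1) on (0.94, 0.87) = 0.81
  NOT x2 OR (NOT x3 AND x2) = min(1, a+b) on (0.13, 0.81) = 0.94
  → value = 0.9400
Under standard min/max:
  NOT x2 = 1 − 0.87 = 0.13
  NOT x3 = 1 − 0.06 = 0.94
  NOT x3 AND x2 = min(a, b) on (0.94, 0.87) = 0.87
  NOT x2 OR (NOT x3 AND x2) = max(a, b) on (0.13, 0.87) = 0.87
  → value = 0.8700
|0.9400 − 0.8700| = 0.070

0.070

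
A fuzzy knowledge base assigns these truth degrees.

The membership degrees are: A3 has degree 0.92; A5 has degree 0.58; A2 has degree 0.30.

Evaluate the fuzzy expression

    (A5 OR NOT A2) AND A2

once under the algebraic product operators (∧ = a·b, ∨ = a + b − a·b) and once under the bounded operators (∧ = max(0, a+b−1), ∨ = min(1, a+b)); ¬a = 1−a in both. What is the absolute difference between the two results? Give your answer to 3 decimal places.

0.038

Under algebraic product:
  NOT A2 = 1 − 0.3000 = 0.7000
  A5 OR NOT A2 = a + b − a·b on (0.5800, 0.7000) = 0.8740
  (A5 OR NOT A2) AND A2 = a·b on (0.8740, 0.3000) = 0.2622
  → value = 0.2622
Under bounded:
  NOT A2 = 1 − 0.30 = 0.70
  A5 OR NOT A2 = min(1, a+b) on (0.58, 0.70) = 1.00
  (A5 OR NOT A2) AND A2 = max(0, a+b−1) on (1.00, 0.30) = 0.30
  → value = 0.3000
|0.2622 − 0.3000| = 0.038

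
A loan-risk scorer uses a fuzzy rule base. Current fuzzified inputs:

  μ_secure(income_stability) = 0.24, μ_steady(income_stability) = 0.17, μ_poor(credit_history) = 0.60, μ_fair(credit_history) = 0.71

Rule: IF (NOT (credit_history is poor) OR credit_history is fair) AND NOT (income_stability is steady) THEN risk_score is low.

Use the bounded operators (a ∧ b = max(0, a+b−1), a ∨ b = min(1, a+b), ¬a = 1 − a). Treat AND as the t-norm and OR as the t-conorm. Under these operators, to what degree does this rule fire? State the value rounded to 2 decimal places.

0.83

firing strength: (¬poor=1−0.60=0.40 OR fair=0.71) = 1.00; AND[max(0, a+b−1)] with ¬steady=1−0.17=0.83 → w = 0.83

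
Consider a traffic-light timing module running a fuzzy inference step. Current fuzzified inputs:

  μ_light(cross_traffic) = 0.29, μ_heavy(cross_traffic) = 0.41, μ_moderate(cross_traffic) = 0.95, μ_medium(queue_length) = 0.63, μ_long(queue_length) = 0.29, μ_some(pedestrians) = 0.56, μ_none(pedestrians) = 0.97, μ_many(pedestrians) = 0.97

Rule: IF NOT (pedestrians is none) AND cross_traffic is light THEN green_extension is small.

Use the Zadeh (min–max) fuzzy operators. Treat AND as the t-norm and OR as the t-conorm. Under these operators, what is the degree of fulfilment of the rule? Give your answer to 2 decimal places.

0.03

firing strength: ¬none=1−0.97=0.03, light=0.29; AND[min(a, b)] → w = 0.03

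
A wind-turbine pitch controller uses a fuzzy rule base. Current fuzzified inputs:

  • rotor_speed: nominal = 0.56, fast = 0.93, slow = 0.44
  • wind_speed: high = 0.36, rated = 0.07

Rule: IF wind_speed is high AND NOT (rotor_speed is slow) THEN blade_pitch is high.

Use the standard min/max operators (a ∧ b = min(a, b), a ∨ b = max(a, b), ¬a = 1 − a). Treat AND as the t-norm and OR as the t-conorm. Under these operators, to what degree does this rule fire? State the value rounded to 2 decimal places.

0.36

firing strength: high=0.36, ¬slow=1−0.44=0.56; AND[min(a, b)] → w = 0.36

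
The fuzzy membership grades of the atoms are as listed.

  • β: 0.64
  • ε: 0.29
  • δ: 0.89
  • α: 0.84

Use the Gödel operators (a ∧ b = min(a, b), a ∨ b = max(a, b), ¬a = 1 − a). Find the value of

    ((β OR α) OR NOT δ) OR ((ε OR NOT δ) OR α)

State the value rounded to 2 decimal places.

β OR α = max(a, b) on (0.64, 0.84) = 0.84
NOT δ = 1 − 0.89 = 0.11
(β OR α) OR NOT δ = max(a, b) on (0.84, 0.11) = 0.84
NOT δ = 1 − 0.89 = 0.11
ε OR NOT δ = max(a, b) on (0.29, 0.11) = 0.29
(ε OR NOT δ) OR α = max(a, b) on (0.29, 0.84) = 0.84
((β OR α) OR NOT δ) OR ((ε OR NOT δ) OR α) = max(a, b) on (0.84, 0.84) = 0.84

0.84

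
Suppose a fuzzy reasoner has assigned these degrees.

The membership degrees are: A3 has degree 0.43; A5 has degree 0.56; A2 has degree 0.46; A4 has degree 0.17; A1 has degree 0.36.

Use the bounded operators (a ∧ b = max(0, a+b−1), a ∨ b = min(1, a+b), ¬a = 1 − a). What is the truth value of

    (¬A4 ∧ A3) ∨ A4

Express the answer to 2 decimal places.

0.43

¬A4 = 1 − 0.17 = 0.83
¬A4 ∧ A3 = max(0, a+b−1) on (0.83, 0.43) = 0.26
(¬A4 ∧ A3) ∨ A4 = min(1, a+b) on (0.26, 0.17) = 0.43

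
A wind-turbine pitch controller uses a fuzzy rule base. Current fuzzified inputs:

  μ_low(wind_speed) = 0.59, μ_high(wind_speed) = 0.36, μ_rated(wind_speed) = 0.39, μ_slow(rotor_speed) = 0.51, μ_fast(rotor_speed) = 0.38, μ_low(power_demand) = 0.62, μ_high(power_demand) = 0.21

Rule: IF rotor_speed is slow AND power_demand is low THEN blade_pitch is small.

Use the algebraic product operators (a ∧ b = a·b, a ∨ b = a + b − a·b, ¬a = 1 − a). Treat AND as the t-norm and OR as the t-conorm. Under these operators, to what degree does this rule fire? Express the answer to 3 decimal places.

firing strength: slow=0.51, low=0.62; AND[a·b] → w = 0.3162

0.316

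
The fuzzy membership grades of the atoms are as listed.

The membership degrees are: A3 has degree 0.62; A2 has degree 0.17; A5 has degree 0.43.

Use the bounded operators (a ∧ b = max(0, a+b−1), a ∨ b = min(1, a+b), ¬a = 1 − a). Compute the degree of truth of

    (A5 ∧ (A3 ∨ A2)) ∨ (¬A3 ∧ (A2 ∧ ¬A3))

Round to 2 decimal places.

A3 ∨ A2 = min(1, a+b) on (0.62, 0.17) = 0.79
A5 ∧ (A3 ∨ A2) = max(0, a+b−1) on (0.43, 0.79) = 0.22
¬A3 = 1 − 0.62 = 0.38
¬A3 = 1 − 0.62 = 0.38
A2 ∧ ¬A3 = max(0, a+b−1) on (0.17, 0.38) = 0.00
¬A3 ∧ (A2 ∧ ¬A3) = max(0, a+b−1) on (0.38, 0.00) = 0.00
(A5 ∧ (A3 ∨ A2)) ∨ (¬A3 ∧ (A2 ∧ ¬A3)) = min(1, a+b) on (0.22, 0.00) = 0.22

0.22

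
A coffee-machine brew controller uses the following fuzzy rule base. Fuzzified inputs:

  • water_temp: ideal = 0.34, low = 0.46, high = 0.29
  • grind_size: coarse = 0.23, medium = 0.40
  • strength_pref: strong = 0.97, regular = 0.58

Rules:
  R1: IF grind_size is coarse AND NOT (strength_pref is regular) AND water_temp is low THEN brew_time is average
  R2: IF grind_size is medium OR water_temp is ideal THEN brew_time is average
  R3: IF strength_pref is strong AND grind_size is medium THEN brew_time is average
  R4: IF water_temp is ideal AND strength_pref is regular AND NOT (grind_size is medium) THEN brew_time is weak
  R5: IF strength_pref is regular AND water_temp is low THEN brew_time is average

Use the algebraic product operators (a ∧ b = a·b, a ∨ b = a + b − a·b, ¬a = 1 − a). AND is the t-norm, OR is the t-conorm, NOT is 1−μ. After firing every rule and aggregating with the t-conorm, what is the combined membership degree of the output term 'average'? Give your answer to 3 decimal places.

R1: coarse=0.23, ¬regular=1−0.58=0.42, low=0.46; AND[a·b] → w = 0.0444
R2: medium=0.40, ideal=0.34; OR[a + b − a·b] → w = 0.6040
R3: strong=0.97, medium=0.40; AND[a·b] → w = 0.3880
R4: ideal=0.34, regular=0.58, ¬medium=1−0.40=0.60; AND[a·b] → w = 0.1183
R5: regular=0.58, low=0.46; AND[a·b] → w = 0.2668
Rules with consequent 'average': {R1, R2, R3, R5} → strengths 0.0444, 0.6040, 0.3880, 0.2668
Aggregate via t-conorm [a + b − a·b]: 0.8302

0.830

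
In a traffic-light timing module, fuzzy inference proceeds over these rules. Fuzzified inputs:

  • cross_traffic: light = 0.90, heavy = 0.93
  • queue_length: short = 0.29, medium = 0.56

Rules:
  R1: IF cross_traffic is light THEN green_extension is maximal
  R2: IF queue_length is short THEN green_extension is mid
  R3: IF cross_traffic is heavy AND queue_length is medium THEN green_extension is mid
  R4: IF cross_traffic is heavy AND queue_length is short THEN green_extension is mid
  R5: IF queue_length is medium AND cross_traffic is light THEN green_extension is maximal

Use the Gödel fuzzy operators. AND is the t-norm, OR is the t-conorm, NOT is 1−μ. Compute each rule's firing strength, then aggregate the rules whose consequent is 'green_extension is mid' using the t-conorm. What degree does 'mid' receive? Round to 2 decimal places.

R1: light=0.90 → w = 0.90
R2: short=0.29 → w = 0.29
R3: heavy=0.93, medium=0.56; AND[min(a, b)] → w = 0.56
R4: heavy=0.93, short=0.29; AND[min(a, b)] → w = 0.29
R5: medium=0.56, light=0.90; AND[min(a, b)] → w = 0.56
Rules with consequent 'mid': {R2, R3, R4} → strengths 0.29, 0.56, 0.29
Aggregate via t-conorm [max(a, b)]: 0.56

0.56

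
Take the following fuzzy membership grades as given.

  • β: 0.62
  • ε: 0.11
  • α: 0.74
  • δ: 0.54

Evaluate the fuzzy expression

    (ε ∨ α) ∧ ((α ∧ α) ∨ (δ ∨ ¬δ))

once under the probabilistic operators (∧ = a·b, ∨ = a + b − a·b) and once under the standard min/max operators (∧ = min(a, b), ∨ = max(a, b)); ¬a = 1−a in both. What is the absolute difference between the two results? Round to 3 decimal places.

Under probabilistic:
  ε ∨ α = a + b − a·b on (0.1100, 0.7400) = 0.7686
  α ∧ α = a·b on (0.7400, 0.7400) = 0.5476
  ¬δ = 1 − 0.5400 = 0.4600
  δ ∨ ¬δ = a + b − a·b on (0.5400, 0.4600) = 0.7516
  (α ∧ α) ∨ (δ ∨ ¬δ) = a + b − a·b on (0.5476, 0.7516) = 0.8876
  (ε ∨ α) ∧ ((α ∧ α) ∨ (δ ∨ ¬δ)) = a·b on (0.7686, 0.8876) = 0.6822
  → value = 0.6822
Under standard min/max:
  ε ∨ α = max(a, b) on (0.11, 0.74) = 0.74
  α ∧ α = min(a, b) on (0.74, 0.74) = 0.74
  ¬δ = 1 − 0.54 = 0.46
  δ ∨ ¬δ = max(a, b) on (0.54, 0.46) = 0.54
  (α ∧ α) ∨ (δ ∨ ¬δ) = max(a, b) on (0.74, 0.54) = 0.74
  (ε ∨ α) ∧ ((α ∧ α) ∨ (δ ∨ ¬δ)) = min(a, b) on (0.74, 0.74) = 0.74
  → value = 0.7400
|0.6822 − 0.7400| = 0.058

0.058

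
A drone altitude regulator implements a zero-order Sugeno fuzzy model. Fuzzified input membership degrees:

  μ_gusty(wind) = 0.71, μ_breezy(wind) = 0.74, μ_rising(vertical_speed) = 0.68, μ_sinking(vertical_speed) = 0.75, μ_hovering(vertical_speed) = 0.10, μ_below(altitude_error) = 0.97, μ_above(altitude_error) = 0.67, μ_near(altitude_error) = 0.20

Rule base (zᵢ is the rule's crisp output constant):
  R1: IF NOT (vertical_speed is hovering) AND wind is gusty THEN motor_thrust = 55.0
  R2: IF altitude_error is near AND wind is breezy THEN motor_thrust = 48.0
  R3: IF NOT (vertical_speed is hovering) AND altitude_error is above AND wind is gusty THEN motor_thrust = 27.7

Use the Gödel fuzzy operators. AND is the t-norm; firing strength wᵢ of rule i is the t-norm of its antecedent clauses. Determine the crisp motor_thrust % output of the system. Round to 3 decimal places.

R1 (z=55.0): ¬hovering=1−0.10=0.90, gusty=0.71; AND[min(a, b)] → w = 0.71
R2 (z=48.0): near=0.20, breezy=0.74; AND[min(a, b)] → w = 0.20
R3 (z=27.7): ¬hovering=1−0.10=0.90, above=0.67, gusty=0.71; AND[min(a, b)] → w = 0.67
Weighted average = (0.71·55.0 + 0.20·48.0 + 0.67·27.7) / (0.71 + 0.20 + 0.67)
  = 67.2090 / 1.5800 = 42.537

42.537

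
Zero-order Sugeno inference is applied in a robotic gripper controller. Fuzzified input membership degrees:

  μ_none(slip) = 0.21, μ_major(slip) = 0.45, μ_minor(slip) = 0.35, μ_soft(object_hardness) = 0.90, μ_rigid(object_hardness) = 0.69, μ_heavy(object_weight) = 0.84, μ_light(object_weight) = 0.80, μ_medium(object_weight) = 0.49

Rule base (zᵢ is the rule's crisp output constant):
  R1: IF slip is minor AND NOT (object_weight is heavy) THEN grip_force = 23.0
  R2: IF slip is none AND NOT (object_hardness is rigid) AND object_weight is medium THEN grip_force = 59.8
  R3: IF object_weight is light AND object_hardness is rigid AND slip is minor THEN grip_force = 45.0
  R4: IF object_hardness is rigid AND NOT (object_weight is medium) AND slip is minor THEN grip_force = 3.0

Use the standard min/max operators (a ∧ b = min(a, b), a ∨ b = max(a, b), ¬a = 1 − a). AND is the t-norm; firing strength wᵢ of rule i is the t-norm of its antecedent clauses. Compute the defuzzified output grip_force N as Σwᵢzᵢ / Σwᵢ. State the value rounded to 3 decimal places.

30.877

R1 (z=23.0): minor=0.35, ¬heavy=1−0.84=0.16; AND[min(a, b)] → w = 0.16
R2 (z=59.8): none=0.21, ¬rigid=1−0.69=0.31, medium=0.49; AND[min(a, b)] → w = 0.21
R3 (z=45.0): light=0.80, rigid=0.69, minor=0.35; AND[min(a, b)] → w = 0.35
R4 (z=3.0): rigid=0.69, ¬medium=1−0.49=0.51, minor=0.35; AND[min(a, b)] → w = 0.35
Weighted average = (0.16·23.0 + 0.21·59.8 + 0.35·45.0 + 0.35·3.0) / (0.16 + 0.21 + 0.35 + 0.35)
  = 33.0380 / 1.0700 = 30.877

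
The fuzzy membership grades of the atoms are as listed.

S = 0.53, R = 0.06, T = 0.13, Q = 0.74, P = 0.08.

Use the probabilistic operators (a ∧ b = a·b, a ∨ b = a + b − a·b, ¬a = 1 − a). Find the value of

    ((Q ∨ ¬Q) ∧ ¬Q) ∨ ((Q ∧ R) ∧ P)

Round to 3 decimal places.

¬Q = 1 − 0.7400 = 0.2600
Q ∨ ¬Q = a + b − a·b on (0.7400, 0.2600) = 0.8076
¬Q = 1 − 0.7400 = 0.2600
(Q ∨ ¬Q) ∧ ¬Q = a·b on (0.8076, 0.2600) = 0.2100
Q ∧ R = a·b on (0.7400, 0.0600) = 0.0444
(Q ∧ R) ∧ P = a·b on (0.0444, 0.0800) = 0.0036
((Q ∨ ¬Q) ∧ ¬Q) ∨ ((Q ∧ R) ∧ P) = a + b − a·b on (0.2100, 0.0036) = 0.2128

0.213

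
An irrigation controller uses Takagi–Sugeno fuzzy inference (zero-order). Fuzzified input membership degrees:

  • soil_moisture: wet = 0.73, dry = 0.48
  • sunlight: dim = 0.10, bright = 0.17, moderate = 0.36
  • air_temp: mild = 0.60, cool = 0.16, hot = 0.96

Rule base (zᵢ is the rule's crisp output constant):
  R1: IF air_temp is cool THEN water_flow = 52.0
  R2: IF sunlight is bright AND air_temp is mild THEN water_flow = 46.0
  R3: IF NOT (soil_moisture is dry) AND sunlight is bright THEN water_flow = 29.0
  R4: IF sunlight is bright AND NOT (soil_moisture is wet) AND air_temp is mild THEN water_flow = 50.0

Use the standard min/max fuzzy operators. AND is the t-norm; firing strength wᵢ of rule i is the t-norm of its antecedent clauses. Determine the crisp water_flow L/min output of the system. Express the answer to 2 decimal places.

44.13

R1 (z=52.0): cool=0.16 → w = 0.16
R2 (z=46.0): bright=0.17, mild=0.60; AND[min(a, b)] → w = 0.17
R3 (z=29.0): ¬dry=1−0.48=0.52, bright=0.17; AND[min(a, b)] → w = 0.17
R4 (z=50.0): bright=0.17, ¬wet=1−0.73=0.27, mild=0.60; AND[min(a, b)] → w = 0.17
Weighted average = (0.16·52.0 + 0.17·46.0 + 0.17·29.0 + 0.17·50.0) / (0.16 + 0.17 + 0.17 + 0.17)
  = 29.5700 / 0.6700 = 44.13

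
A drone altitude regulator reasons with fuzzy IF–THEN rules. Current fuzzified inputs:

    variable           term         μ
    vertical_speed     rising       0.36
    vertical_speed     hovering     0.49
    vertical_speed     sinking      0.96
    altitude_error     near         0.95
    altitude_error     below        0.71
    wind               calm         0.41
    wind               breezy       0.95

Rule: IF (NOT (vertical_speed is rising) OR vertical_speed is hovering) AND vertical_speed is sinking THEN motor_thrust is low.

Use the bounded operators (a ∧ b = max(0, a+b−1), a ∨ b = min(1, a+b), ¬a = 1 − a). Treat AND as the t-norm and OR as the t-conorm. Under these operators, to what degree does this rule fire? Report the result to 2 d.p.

firing strength: (¬rising=1−0.36=0.64 OR hovering=0.49) = 1.00; AND[max(0, a+b−1)] with sinking=0.96 → w = 0.96

0.96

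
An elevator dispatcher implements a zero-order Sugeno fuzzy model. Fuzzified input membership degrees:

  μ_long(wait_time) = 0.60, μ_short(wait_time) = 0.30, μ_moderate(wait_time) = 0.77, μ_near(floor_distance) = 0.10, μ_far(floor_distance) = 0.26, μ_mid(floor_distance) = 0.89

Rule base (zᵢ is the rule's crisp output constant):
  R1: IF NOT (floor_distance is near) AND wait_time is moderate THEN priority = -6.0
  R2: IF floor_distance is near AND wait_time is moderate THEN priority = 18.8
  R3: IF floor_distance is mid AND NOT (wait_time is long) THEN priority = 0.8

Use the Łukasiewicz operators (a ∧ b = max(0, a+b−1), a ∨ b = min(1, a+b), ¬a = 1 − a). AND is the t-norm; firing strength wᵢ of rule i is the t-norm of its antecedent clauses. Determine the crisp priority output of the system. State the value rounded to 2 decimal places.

-3.95

R1 (z=-6.0): ¬near=1−0.10=0.90, moderate=0.77; AND[max(0, a+b−1)] → w = 0.67
R2 (z=18.8): near=0.10, moderate=0.77; AND[max(0, a+b−1)] → w = 0.00
R3 (z=0.8): mid=0.89, ¬long=1−0.60=0.40; AND[max(0, a+b−1)] → w = 0.29
Weighted average = (0.67·-6.0 + 0.00·18.8 + 0.29·0.8) / (0.67 + 0.00 + 0.29)
  = -3.7880 / 0.9600 = -3.95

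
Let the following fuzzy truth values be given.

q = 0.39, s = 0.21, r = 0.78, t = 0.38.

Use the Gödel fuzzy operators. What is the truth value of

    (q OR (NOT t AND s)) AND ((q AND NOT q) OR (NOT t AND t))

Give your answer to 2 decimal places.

0.39

NOT t = 1 − 0.38 = 0.62
NOT t AND s = min(a, b) on (0.62, 0.21) = 0.21
q OR (NOT t AND s) = max(a, b) on (0.39, 0.21) = 0.39
NOT q = 1 − 0.39 = 0.61
q AND NOT q = min(a, b) on (0.39, 0.61) = 0.39
NOT t = 1 − 0.38 = 0.62
NOT t AND t = min(a, b) on (0.62, 0.38) = 0.38
(q AND NOT q) OR (NOT t AND t) = max(a, b) on (0.39, 0.38) = 0.39
(q OR (NOT t AND s)) AND ((q AND NOT q) OR (NOT t AND t)) = min(a, b) on (0.39, 0.39) = 0.39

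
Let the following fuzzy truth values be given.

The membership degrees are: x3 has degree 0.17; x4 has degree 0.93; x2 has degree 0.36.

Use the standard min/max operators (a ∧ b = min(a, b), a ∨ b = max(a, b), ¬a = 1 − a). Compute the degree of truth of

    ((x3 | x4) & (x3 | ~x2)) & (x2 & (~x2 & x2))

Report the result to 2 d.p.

x3 | x4 = max(a, b) on (0.17, 0.93) = 0.93
~x2 = 1 − 0.36 = 0.64
x3 | ~x2 = max(a, b) on (0.17, 0.64) = 0.64
(x3 | x4) & (x3 | ~x2) = min(a, b) on (0.93, 0.64) = 0.64
~x2 = 1 − 0.36 = 0.64
~x2 & x2 = min(a, b) on (0.64, 0.36) = 0.36
x2 & (~x2 & x2) = min(a, b) on (0.36, 0.36) = 0.36
((x3 | x4) & (x3 | ~x2)) & (x2 & (~x2 & x2)) = min(a, b) on (0.64, 0.36) = 0.36

0.36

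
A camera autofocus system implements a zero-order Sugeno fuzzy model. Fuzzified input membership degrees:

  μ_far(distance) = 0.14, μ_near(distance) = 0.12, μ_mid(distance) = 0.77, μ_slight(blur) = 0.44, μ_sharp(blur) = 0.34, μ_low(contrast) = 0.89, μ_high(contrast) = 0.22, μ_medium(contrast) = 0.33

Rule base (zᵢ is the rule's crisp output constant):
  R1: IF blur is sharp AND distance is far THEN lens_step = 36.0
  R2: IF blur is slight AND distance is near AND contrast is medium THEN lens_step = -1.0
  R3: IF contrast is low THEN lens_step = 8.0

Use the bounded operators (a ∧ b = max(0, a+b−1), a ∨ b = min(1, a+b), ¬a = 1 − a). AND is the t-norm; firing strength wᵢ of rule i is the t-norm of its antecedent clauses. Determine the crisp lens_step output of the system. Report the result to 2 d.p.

8.00

R1 (z=36.0): sharp=0.34, far=0.14; AND[max(0, a+b−1)] → w = 0.00
R2 (z=-1.0): slight=0.44, near=0.12, medium=0.33; AND[max(0, a+b−1)] → w = 0.00
R3 (z=8.0): low=0.89 → w = 0.89
Weighted average = (0.00·36.0 + 0.00·-1.0 + 0.89·8.0) / (0.00 + 0.00 + 0.89)
  = 7.1200 / 0.8900 = 8.00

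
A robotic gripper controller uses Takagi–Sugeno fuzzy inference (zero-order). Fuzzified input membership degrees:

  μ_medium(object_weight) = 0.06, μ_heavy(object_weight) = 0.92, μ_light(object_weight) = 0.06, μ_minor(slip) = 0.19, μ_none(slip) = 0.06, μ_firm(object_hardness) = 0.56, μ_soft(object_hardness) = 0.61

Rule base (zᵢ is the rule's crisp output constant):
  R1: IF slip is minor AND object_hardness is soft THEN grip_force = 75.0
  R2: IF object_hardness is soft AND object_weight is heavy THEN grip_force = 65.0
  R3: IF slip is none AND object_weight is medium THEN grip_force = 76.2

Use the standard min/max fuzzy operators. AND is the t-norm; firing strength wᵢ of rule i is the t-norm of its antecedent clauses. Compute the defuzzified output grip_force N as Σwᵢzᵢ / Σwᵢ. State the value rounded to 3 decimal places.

R1 (z=75.0): minor=0.19, soft=0.61; AND[min(a, b)] → w = 0.19
R2 (z=65.0): soft=0.61, heavy=0.92; AND[min(a, b)] → w = 0.61
R3 (z=76.2): none=0.06, medium=0.06; AND[min(a, b)] → w = 0.06
Weighted average = (0.19·75.0 + 0.61·65.0 + 0.06·76.2) / (0.19 + 0.61 + 0.06)
  = 58.4720 / 0.8600 = 67.991

67.991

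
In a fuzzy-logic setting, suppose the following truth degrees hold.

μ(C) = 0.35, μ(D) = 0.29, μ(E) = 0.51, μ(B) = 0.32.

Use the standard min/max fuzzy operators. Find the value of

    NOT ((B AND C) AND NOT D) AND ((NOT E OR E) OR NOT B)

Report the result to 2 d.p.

B AND C = min(a, b) on (0.32, 0.35) = 0.32
NOT D = 1 − 0.29 = 0.71
(B AND C) AND NOT D = min(a, b) on (0.32, 0.71) = 0.32
NOT ((B AND C) AND NOT D) = 1 − 0.32 = 0.68
NOT E = 1 − 0.51 = 0.49
NOT E OR E = max(a, b) on (0.49, 0.51) = 0.51
NOT B = 1 − 0.32 = 0.68
(NOT E OR E) OR NOT B = max(a, b) on (0.51, 0.68) = 0.68
NOT ((B AND C) AND NOT D) AND ((NOT E OR E) OR NOT B) = min(a, b) on (0.68, 0.68) = 0.68

0.68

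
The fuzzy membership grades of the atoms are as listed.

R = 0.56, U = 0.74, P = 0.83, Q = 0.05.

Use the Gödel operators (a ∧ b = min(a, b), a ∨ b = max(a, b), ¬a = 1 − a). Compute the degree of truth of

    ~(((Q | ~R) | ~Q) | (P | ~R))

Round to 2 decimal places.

0.05

~R = 1 − 0.56 = 0.44
Q | ~R = max(a, b) on (0.05, 0.44) = 0.44
~Q = 1 − 0.05 = 0.95
(Q | ~R) | ~Q = max(a, b) on (0.44, 0.95) = 0.95
~R = 1 − 0.56 = 0.44
P | ~R = max(a, b) on (0.83, 0.44) = 0.83
((Q | ~R) | ~Q) | (P | ~R) = max(a, b) on (0.95, 0.83) = 0.95
~(((Q | ~R) | ~Q) | (P | ~R)) = 1 − 0.95 = 0.05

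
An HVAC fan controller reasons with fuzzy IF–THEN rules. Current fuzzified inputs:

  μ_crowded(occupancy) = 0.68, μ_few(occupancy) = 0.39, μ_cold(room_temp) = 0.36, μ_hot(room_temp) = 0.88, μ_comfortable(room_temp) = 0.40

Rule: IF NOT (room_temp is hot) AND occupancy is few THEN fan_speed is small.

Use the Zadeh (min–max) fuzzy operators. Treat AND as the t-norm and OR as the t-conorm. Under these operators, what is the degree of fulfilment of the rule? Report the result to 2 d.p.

firing strength: ¬hot=1−0.88=0.12, few=0.39; AND[min(a, b)] → w = 0.12

0.12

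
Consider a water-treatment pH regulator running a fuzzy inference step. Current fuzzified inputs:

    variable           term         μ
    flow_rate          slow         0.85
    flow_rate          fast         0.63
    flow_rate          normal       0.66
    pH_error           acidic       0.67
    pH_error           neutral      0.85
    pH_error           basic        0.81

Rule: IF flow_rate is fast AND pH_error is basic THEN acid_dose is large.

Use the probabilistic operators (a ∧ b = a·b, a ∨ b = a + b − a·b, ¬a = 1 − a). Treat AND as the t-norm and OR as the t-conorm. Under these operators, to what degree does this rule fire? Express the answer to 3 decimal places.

0.510

firing strength: fast=0.63, basic=0.81; AND[a·b] → w = 0.5103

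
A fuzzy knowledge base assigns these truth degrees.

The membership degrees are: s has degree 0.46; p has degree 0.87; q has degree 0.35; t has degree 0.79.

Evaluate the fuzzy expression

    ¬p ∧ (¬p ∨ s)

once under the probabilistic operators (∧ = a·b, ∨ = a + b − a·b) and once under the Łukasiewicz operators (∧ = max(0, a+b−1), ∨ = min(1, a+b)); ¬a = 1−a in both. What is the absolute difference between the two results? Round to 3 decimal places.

0.069

Under probabilistic:
  ¬p = 1 − 0.8700 = 0.1300
  ¬p = 1 − 0.8700 = 0.1300
  ¬p ∨ s = a + b − a·b on (0.1300, 0.4600) = 0.5302
  ¬p ∧ (¬p ∨ s) = a·b on (0.1300, 0.5302) = 0.0689
  → value = 0.0689
Under Łukasiewicz:
  ¬p = 1 − 0.87 = 0.13
  ¬p = 1 − 0.87 = 0.13
  ¬p ∨ s = min(1, a+b) on (0.13, 0.46) = 0.59
  ¬p ∧ (¬p ∨ s) = max(0, a+b−1) on (0.13, 0.59) = 0.00
  → value = 0.0000
|0.0689 − 0.0000| = 0.069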